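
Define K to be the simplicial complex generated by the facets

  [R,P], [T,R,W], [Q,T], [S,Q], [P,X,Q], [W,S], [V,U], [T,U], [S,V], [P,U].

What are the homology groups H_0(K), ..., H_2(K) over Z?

K has 9 vertices, 14 edges, 2 triangles.
rank ∂_0 = 0, rank ∂_1 = 8 ⇒ b_0 = 9 − 0 − 8 = 1; all invariant factors of ∂_1 are 1 so no torsion. So H_0 = Z.
rank ∂_1 = 8, rank ∂_2 = 2 ⇒ b_1 = 14 − 8 − 2 = 4; all invariant factors of ∂_2 are 1 so no torsion. So H_1 = Z^4.
rank ∂_2 = 2, rank ∂_3 = 0 ⇒ b_2 = 2 − 2 − 0 = 0. So H_2 = 0.

H_0 ≅ Z,  H_1 ≅ Z^4,  H_2 = 0.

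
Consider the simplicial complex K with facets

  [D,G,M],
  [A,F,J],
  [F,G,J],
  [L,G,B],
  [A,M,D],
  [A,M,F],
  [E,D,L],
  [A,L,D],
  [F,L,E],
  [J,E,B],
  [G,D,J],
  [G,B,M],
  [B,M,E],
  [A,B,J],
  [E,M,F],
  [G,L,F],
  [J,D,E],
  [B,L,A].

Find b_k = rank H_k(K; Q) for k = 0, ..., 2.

We work with the vertex ordering A < B < D < E < F < G < J < L < M. The simplices of K, each written with vertices in increasing order, are:

  0-simplices (9): A, B, D, E, F, G, J, L, M
  1-simplices (27): AB, AD, AF, AJ, AL, AM, BE, BG, BJ, BL, BM, DE, DG, DJ, DL, DM, EF, EJ, EL, EM, FG, FJ, FL, FM, GJ, GL, GM
  2-simplices (18): ABJ, ABL, ADL, ADM, AFJ, AFM, BEJ, BEM, BGL, BGM, DEJ, DEL, DGJ, DGM, EFL, EFM, FGJ, FGL

so the chain groups are C_0 ≅ Z^9, C_1 ≅ Z^27, C_2 ≅ Z^18.

The boundary map ∂_1: C_1 → C_0 sends each edge [p,q] (with p < q) to q − p.
As a 9×27 matrix over Z this has rank 8, with invariant factors (1,1,1,1,1,1,1,1).

The boundary map ∂_2: C_2 → C_1 sends each 2-simplex [p,q,r] to [q,r] − [p,r] + [p,q]. For instance
  ∂AFJ = FJ − AJ + AF,
  ∂AFM = FM − AM + AF.
As a 27×18 matrix over Z this has rank 17, with invariant factors (1,1,1,1,1,1,1,1,1,1,1,1,1,1,1,1,1).

Reading off H_k = ker ∂_k / im ∂_{k+1}:

  H_0: rank C_0 − rank ∂_1 = 9 − 8 = 1, and the invariant factors of ∂_1 are all 1, so H_0 ≅ Z.
  H_1: rank ker ∂_1 − rank ∂_2 = (27 − 8) − 17 = 2, and the invariant factors of ∂_2 are all 1, so H_1 ≅ Z^2.
  H_2: rank ker ∂_2 − rank ∂_3 = (18 − 17) − 0 = 1, and there is no ∂_3, so H_2 ≅ Z.

Hence the Betti numbers are b_0 = 1, b_1 = 2, b_2 = 1.

b_0 = 1, b_1 = 2, b_2 = 1.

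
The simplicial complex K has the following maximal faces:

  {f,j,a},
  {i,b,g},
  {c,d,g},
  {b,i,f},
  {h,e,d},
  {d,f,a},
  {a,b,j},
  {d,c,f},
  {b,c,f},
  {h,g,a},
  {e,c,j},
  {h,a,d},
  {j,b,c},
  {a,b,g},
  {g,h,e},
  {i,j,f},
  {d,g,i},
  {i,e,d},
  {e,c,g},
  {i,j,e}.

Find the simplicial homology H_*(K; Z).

H_0 ≅ Z,  H_1 ≅ Z ⊕ Z/2Z,  H_2 = 0.

Fix the vertex order a < b < c < d < e < f < g < h < i < j and write every simplex with vertices in increasing order. Then dim K = 2 and the simplices of K are:

  0-simplices (10): a, b, c, d, e, f, g, h, i, j
  1-simplices (30): ab, ad, af, ag, ah, aj, bc, bf, bg, bi, bj, cd, ce, cf, cg, cj, de, df, dg, dh, di, eg, eh, ei, ej, fi, fj, gh, gi, ij
  2-simplices (20): abg, abj, adf, adh, afj, agh, bcf, bcj, bfi, bgi, cdf, cdg, ceg, cej, deh, dei, dgi, egh, eij, fij

so the chain groups are C_0 ≅ Z^10, C_1 ≅ Z^30, C_2 ≅ Z^20.

∂_1: C_1 → C_0 is given by ∂[p,q] = [q] − [p].
As a 10×30 matrix over Z this has rank 9, with invariant factors (1,1,1,1,1,1,1,1,1).

∂_2: C_2 → C_1 maps a triangle to the signed sum of its edges. For instance
  ∂cdf = df − cf + cd,
  ∂egh = gh − eh + eg.
This gives a 30×20 integer matrix of rank 20; reducing to Smith normal form yields diagonal entries (1,1,1,1,1,1,1,1,1,1,1,1,1,1,1,1,1,1,1,2).

Now H_k = ker ∂_k / im ∂_{k+1}, so:

  H_0: rank C_0 − rank ∂_1 = 10 − 9 = 1, and the invariant factors of ∂_1 are all 1, so H_0 ≅ Z.
  H_1: rank ker ∂_1 − rank ∂_2 = (30 − 9) − 20 = 1, and ∂_2 has invariant factor 2 > 1, so H_1 ≅ Z ⊕ Z/2Z.
  H_2: rank ker ∂_2 − rank ∂_3 = (20 − 20) − 0 = 0, and there is no ∂_3, so H_2 ≅ 0.

(K is a triangulation of the Klein bottle.)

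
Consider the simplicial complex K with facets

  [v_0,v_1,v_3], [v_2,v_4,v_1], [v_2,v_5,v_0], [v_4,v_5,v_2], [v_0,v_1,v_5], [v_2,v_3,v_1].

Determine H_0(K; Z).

H_0 ≅ Z.

Fix the vertex order v_0 < v_1 < v_2 < v_3 < v_4 < v_5 and write every simplex with vertices in increasing order. Then dim K = 2 and the simplices of K are:

  0-simplices (6): [v_0], [v_1], [v_2], [v_3], [v_4], [v_5]
  1-simplices (12): [v_0,v_1], [v_0,v_2], [v_0,v_3], [v_0,v_5], [v_1,v_2], [v_1,v_3], [v_1,v_4], [v_1,v_5], [v_2,v_3], [v_2,v_4], [v_2,v_5], [v_4,v_5]
  2-simplices (6): [v_0,v_1,v_3], [v_0,v_1,v_5], [v_0,v_2,v_5], [v_1,v_2,v_3], [v_1,v_2,v_4], [v_2,v_4,v_5]

so the chain groups are C_0 ≅ Z^6, C_1 ≅ Z^12, C_2 ≅ Z^6.

Boundary ∂_1: C_1 → C_0 sends each edge [p,q] (with p < q) to q − p. For instance
  ∂[v_0,v_2] = [v_2] − [v_0].
This gives a 6×12 integer matrix of rank 5; reducing to Smith normal form yields diagonal entries (1,1,1,1,1).

∂_2: C_2 → C_1 acts by ∂[p,q,r] = [q,r] − [p,r] + [p,q]. For instance
  ∂[v_2,v_4,v_5] = [v_4,v_5] − [v_2,v_5] + [v_2,v_4],
  ∂[v_1,v_2,v_3] = [v_2,v_3] − [v_1,v_3] + [v_1,v_2].
As a 12×6 matrix over Z this has rank 6, with invariant factors (1,1,1,1,1,1).

From H_k ≅ ker(∂_k) / im(∂_{k+1}) we obtain:

  H_0: rank C_0 − rank ∂_1 = 6 − 5 = 1, and the invariant factors of ∂_1 are all 1, so H_0 ≅ Z.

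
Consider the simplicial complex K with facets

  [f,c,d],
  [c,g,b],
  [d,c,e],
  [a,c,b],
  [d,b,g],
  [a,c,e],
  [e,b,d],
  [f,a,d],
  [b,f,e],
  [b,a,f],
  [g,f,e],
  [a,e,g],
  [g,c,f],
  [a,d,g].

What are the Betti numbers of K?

b_0 = 1, b_1 = 2, b_2 = 1.

Take the total order a < b < c < d < e < f < g on the vertex set. Then K (dimension 2) consists of the simplices:

  0-simplices (7): a, b, c, d, e, f, g
  1-simplices (21): ab, ac, ad, ae, af, ag, bc, bd, be, bf, bg, cd, ce, cf, cg, de, df, dg, ef, eg, fg
  2-simplices (14): abc, abf, ace, adf, adg, aeg, bcg, bde, bdg, bef, cde, cdf, cfg, efg

Hence C_0 ≅ Z^7, C_1 ≅ Z^21, C_2 ≅ Z^14.

∂_1: C_1 → C_0 sends each edge [p,q] (with p < q) to q − p. For instance
  ∂ae = e − a.
This gives a 7×21 integer matrix of rank 6; reducing to Smith normal form yields diagonal entries (1,1,1,1,1,1).

Boundary ∂_2: C_2 → C_1 sends each 2-simplex [p,q,r] to [q,r] − [p,r] + [p,q]. For instance
  ∂cde = de − ce + cd,
  ∂adg = dg − ag + ad.
This gives a 21×14 integer matrix of rank 13; reducing to Smith normal form yields diagonal entries (1,1,1,1,1,1,1,1,1,1,1,1,1).

From H_k ≅ ker(∂_k) / im(∂_{k+1}) we obtain:

  H_0: rank C_0 − rank ∂_1 = 7 − 6 = 1, and the invariant factors of ∂_1 are all 1, so H_0 = Z.
  H_1: rank ker ∂_1 − rank ∂_2 = (21 − 6) − 13 = 2, and the invariant factors of ∂_2 are all 1, so H_1 = Z^2.
  H_2: rank ker ∂_2 − rank ∂_3 = (14 − 13) − 0 = 1, and there is no ∂_3, so H_2 = Z.

Hence the Betti numbers are b_0 = 1, b_1 = 2, b_2 = 1.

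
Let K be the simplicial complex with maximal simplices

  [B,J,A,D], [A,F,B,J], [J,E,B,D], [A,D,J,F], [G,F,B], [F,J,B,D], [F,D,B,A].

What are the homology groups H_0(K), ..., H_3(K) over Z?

Take the total order A < B < D < E < F < G < J on the vertex set. Then K (dimension 3) consists of the simplices:

  0-simplices (7): A, B, D, E, F, G, J
  1-simplices (15): AB, AD, AF, AJ, BD, BE, BF, BG, BJ, DE, DF, DJ, EJ, FG, FJ
  2-simplices (14): ABD, ABF, ABJ, ADF, ADJ, AFJ, BDE, BDF, BDJ, BEJ, BFG, BFJ, DEJ, DFJ
  3-simplices (6): ABDF, ABDJ, ABFJ, ADFJ, BDEJ, BDFJ

Hence C_0 ≅ Z^7, C_1 ≅ Z^15, C_2 ≅ Z^14, C_3 ≅ Z^6.

The boundary map ∂_1: C_1 → C_0 maps an edge to its endpoints' difference, ∂[p,q] = q − p. For instance
  ∂AB = B − A.
The resulting 7×15 matrix has rank 6, and its Smith normal form has invariant factors (1,1,1,1,1,1).

∂_2: C_2 → C_1 acts by ∂[p,q,r] = [q,r] − [p,r] + [p,q]. For instance
  ∂BDF = DF − BF + BD,
  ∂ABD = BD − AD + AB.
The resulting 15×14 matrix has rank 9, and its Smith normal form has invariant factors (1,1,1,1,1,1,1,1,1).

∂_3: C_3 → C_2 sends each 3-simplex σ to the alternating sum Σ_i (−1)^i (σ with its i-th vertex removed). For instance
  ∂ABDF = BDF − ADF + ABF − ABD,
  ∂ABFJ = BFJ − AFJ + ABJ − ABF.
The 14×6 boundary matrix has rank 5 and Smith normal form diag(1,1,1,1,1).

Computing H_k = (kernel of ∂_k) / (image of ∂_{k+1}):

  H_0: rank C_0 − rank ∂_1 = 7 − 6 = 1, and the invariant factors of ∂_1 are all 1, so H_0 = Z.
  H_1: rank ker ∂_1 − rank ∂_2 = (15 − 6) − 9 = 0, and the invariant factors of ∂_2 are all 1, so H_1 = 0.
  H_2: rank ker ∂_2 − rank ∂_3 = (14 − 9) − 5 = 0, and the invariant factors of ∂_3 are all 1, so H_2 = 0.
  H_3: rank ker ∂_3 − rank ∂_4 = (6 − 5) − 0 = 1, and there is no ∂_4, so H_3 = Z.

H_0 = Z,  H_1 = 0,  H_2 = 0,  H_3 = Z.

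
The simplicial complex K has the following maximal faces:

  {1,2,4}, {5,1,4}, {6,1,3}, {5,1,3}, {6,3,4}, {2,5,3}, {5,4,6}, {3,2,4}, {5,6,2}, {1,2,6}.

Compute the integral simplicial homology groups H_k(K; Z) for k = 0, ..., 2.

H_0 ≅ Z,  H_1 ≅ Z/2,  H_2 = 0.

Fix the vertex order 1 < 2 < 3 < 4 < 5 < 6 and write every simplex with vertices in increasing order. Then dim K = 2 and the simplices of K are:

  0-simplices (6): [1], [2], [3], [4], [5], [6]
  1-simplices (15): [1,2], [1,3], [1,4], [1,5], [1,6], [2,3], [2,4], [2,5], [2,6], [3,4], [3,5], [3,6], [4,5], [4,6], [5,6]
  2-simplices (10): [1,2,4], [1,2,6], [1,3,5], [1,3,6], [1,4,5], [2,3,4], [2,3,5], [2,5,6], [3,4,6], [4,5,6]

Hence C_0 ≅ Z^6, C_1 ≅ Z^15, C_2 ≅ Z^10.

∂_1: C_1 → C_0 is given by ∂[p,q] = [q] − [p].
As a 6×15 matrix over Z this has rank 5, with invariant factors (1,1,1,1,1).

Boundary ∂_2: C_2 → C_1 maps a triangle to the signed sum of its edges. For instance
  ∂[1,4,5] = [4,5] − [1,5] + [1,4],
  ∂[3,4,6] = [4,6] − [3,6] + [3,4].
The 15×10 boundary matrix has rank 10 and Smith normal form diag(1,1,1,1,1,1,1,1,1,2).

Computing H_k = (kernel of ∂_k) / (image of ∂_{k+1}):

  H_0: rank C_0 − rank ∂_1 = 6 − 5 = 1, and the invariant factors of ∂_1 are all 1, so H_0 = Z.
  H_1: rank ker ∂_1 − rank ∂_2 = (15 − 5) − 10 = 0, and ∂_2 has invariant factor 2 > 1, so H_1 = Z/2.
  H_2: rank ker ∂_2 − rank ∂_3 = (10 − 10) − 0 = 0, and there is no ∂_3, so H_2 = 0.

As a check, the Euler characteristic is 6 − 15 + 10 = 1, which agrees with 1 − 0 + 0 = 1.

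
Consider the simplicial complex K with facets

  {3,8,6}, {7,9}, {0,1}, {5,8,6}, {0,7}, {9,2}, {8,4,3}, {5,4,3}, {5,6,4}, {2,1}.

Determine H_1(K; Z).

Fix the vertex order 0 < 1 < 2 < 3 < 4 < 5 < 6 < 7 < 8 < 9 and write every simplex with vertices in increasing order. Then dim K = 2 and the simplices of K are:

  0-simplices (10): [0], [1], [2], [3], [4], [5], [6], [7], [8], [9]
  1-simplices (15): [0,1], [0,7], [1,2], [2,9], [3,4], [3,5], [3,6], [3,8], [4,5], [4,6], [4,8], [5,6], [5,8], [6,8], [7,9]
  2-simplices (5): [3,4,5], [3,4,8], [3,6,8], [4,5,6], [5,6,8]

Hence C_0 ≅ Z^10, C_1 ≅ Z^15, C_2 ≅ Z^5.

∂_1: C_1 → C_0 is given by ∂[p,q] = [q] − [p].
As a 10×15 matrix over Z this has rank 8, with invariant factors (1,1,1,1,1,1,1,1).

∂_2: C_2 → C_1 acts by ∂[p,q,r] = [q,r] − [p,r] + [p,q]. For instance
  ∂[3,4,8] = [4,8] − [3,8] + [3,4],
  ∂[3,6,8] = [6,8] − [3,8] + [3,6].
The 15×5 boundary matrix has rank 5 and Smith normal form diag(1,1,1,1,1).

Computing H_k = (kernel of ∂_k) / (image of ∂_{k+1}):

  H_1: rank ker ∂_1 − rank ∂_2 = (15 − 8) − 5 = 2, and the invariant factors of ∂_2 are all 1, so H_1 ≅ Z^2.

H_1 ≅ Z^2.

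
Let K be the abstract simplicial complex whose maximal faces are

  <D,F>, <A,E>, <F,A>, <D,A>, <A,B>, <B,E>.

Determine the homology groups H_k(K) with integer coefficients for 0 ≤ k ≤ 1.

H_0 = Z,  H_1 = Z^2.

We work with the vertex ordering A < B < D < E < F. The simplices of K, each written with vertices in increasing order, are:

  0-simplices (5): A, B, D, E, F
  1-simplices (6): AB, AD, AE, AF, BE, DF

giving chain groups C_0 ≅ Z^5, C_1 ≅ Z^6.

∂_1: C_1 → C_0 sends each edge [p,q] (with p < q) to q − p. For instance
  ∂AD = D − A.
As a 5×6 matrix over Z this has rank 4, with invariant factors (1,1,1,1).

Now H_k = ker ∂_k / im ∂_{k+1}, so:

  H_0: rank C_0 − rank ∂_1 = 5 − 4 = 1, and the invariant factors of ∂_1 are all 1, so H_0 = Z.
  H_1: rank ker ∂_1 − rank ∂_2 = (6 − 4) − 0 = 2, and there is no ∂_2, so H_1 = Z^2.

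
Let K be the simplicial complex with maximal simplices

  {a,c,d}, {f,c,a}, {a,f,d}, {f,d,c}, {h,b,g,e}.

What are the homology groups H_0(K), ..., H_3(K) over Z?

H_0 = Z^2,  H_1 = 0,  H_2 = Z,  H_3 = 0.

Take the total order a < b < c < d < e < f < g < h on the vertex set. Then K (dimension 3) consists of the simplices:

  0-simplices (8): a, b, c, d, e, f, g, h
  1-simplices (12): ac, ad, af, be, bg, bh, cd, cf, df, eg, eh, gh
  2-simplices (8): acd, acf, adf, beg, beh, bgh, cdf, egh
  3-simplices (1): begh

so the chain groups are C_0 ≅ Z^8, C_1 ≅ Z^12, C_2 ≅ Z^8, C_3 ≅ Z^1.

∂_1: C_1 → C_0 maps an edge to its endpoints' difference, ∂[p,q] = q − p. For instance
  ∂eg = g − e.
As a 8×12 matrix over Z this has rank 6, with invariant factors (1,1,1,1,1,1).

∂_2: C_2 → C_1 sends each 2-simplex [p,q,r] to [q,r] − [p,r] + [p,q]. For instance
  ∂cdf = df − cf + cd,
  ∂acf = cf − af + ac.
The resulting 12×8 matrix has rank 6, and its Smith normal form has invariant factors (1,1,1,1,1,1).

Boundary ∂_3: C_3 → C_2 sends each 3-simplex σ to the alternating sum Σ_i (−1)^i (σ with its i-th vertex removed). For instance
  ∂begh = egh − bgh + beh − beg.
This gives a 8×1 integer matrix of rank 1; reducing to Smith normal form yields diagonal entries (1).

Reading off H_k = ker ∂_k / im ∂_{k+1}:

  H_0: rank C_0 − rank ∂_1 = 8 − 6 = 2, and the invariant factors of ∂_1 are all 1, so H_0 ≅ Z^2.
  H_1: rank ker ∂_1 − rank ∂_2 = (12 − 6) − 6 = 0, and the invariant factors of ∂_2 are all 1, so H_1 ≅ 0.
  H_2: rank ker ∂_2 − rank ∂_3 = (8 − 6) − 1 = 1, and the invariant factors of ∂_3 are all 1, so H_2 ≅ Z.
  H_3: rank ker ∂_3 − rank ∂_4 = (1 − 1) − 0 = 0, and there is no ∂_4, so H_3 ≅ 0.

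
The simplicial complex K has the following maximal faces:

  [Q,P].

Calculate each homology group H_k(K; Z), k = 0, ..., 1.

H_0 = Z,  H_1 = 0.

Take the total order P < Q on the vertex set. Then K (dimension 1) consists of the simplices:

  0-simplices (2): P, Q
  1-simplices (1): PQ

giving chain groups C_0 ≅ Z^2, C_1 ≅ Z^1.

∂_1: C_1 → C_0 sends each edge [p,q] (with p < q) to q − p.
The 2×1 boundary matrix has rank 1 and Smith normal form diag(1).

Now H_k = ker ∂_k / im ∂_{k+1}, so:

  H_0: rank C_0 − rank ∂_1 = 2 − 1 = 1, and the invariant factors of ∂_1 are all 1, so H_0 = Z.
  H_1: rank ker ∂_1 − rank ∂_2 = (1 − 1) − 0 = 0, and there is no ∂_2, so H_1 = 0.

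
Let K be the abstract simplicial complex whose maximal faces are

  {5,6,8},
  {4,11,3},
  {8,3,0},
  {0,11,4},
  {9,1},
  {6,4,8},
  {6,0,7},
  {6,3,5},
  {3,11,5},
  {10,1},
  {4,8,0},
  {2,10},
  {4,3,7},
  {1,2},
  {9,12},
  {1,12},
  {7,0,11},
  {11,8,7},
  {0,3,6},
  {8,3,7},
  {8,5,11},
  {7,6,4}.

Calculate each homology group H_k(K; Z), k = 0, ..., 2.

Order the vertices as 0 < 1 < 2 < 3 < 4 < 5 < 6 < 7 < 8 < 9 < 10 < 11 < 12. Listing each simplex with vertices in this order, K has dimension 2 with simplices:

  0-simplices (13): [0], [1], [2], [3], [4], [5], [6], [7], [8], [9], [10], [11], [12]
  1-simplices (30): (30 of them)
  2-simplices (16): [0,3,6], [0,3,8], [0,4,8], [0,4,11], [0,6,7], [0,7,11], [3,4,7], [3,4,11], [3,5,6], [3,5,11], [3,7,8], [4,6,7], [4,6,8], [5,6,8], [5,8,11], [7,8,11]

giving chain groups C_0 ≅ Z^13, C_1 ≅ Z^30, C_2 ≅ Z^16.

∂_1: C_1 → C_0 sends each edge [p,q] (with p < q) to q − p. For instance
  ∂[4,11] = [11] − [4].
The 13×30 boundary matrix has rank 11 and Smith normal form diag(1,1,1,1,1,1,1,1,1,1,1).

The boundary map ∂_2: C_2 → C_1 maps a triangle to the signed sum of its edges. For instance
  ∂[3,4,11] = [4,11] − [3,11] + [3,4],
  ∂[5,8,11] = [8,11] − [5,11] + [5,8].
This gives a 30×16 integer matrix of rank 15; reducing to Smith normal form yields diagonal entries (1,1,1,1,1,1,1,1,1,1,1,1,1,1,1).

Now H_k = ker ∂_k / im ∂_{k+1}, so:

  H_0: rank C_0 − rank ∂_1 = 13 − 11 = 2, and the invariant factors of ∂_1 are all 1, so H_0 ≅ Z^2.
  H_1: rank ker ∂_1 − rank ∂_2 = (30 − 11) − 15 = 4, and the invariant factors of ∂_2 are all 1, so H_1 ≅ Z^4.
  H_2: rank ker ∂_2 − rank ∂_3 = (16 − 15) − 0 = 1, and there is no ∂_3, so H_2 ≅ Z.

H_0 = Z^2,  H_1 = Z^4,  H_2 = Z.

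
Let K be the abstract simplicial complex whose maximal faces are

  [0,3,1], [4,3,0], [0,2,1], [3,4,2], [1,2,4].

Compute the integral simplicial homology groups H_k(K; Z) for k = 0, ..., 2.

Fix the vertex order 0 < 1 < 2 < 3 < 4 and write every simplex with vertices in increasing order. Then dim K = 2 and the simplices of K are:

  0-simplices (5): [0], [1], [2], [3], [4]
  1-simplices (10): [0,1], [0,2], [0,3], [0,4], [1,2], [1,3], [1,4], [2,3], [2,4], [3,4]
  2-simplices (5): [0,1,2], [0,1,3], [0,3,4], [1,2,4], [2,3,4]

so the chain groups are C_0 ≅ Z^5, C_1 ≅ Z^10, C_2 ≅ Z^5.

The boundary map ∂_1: C_1 → C_0 maps an edge to its endpoints' difference, ∂[p,q] = q − p. For instance
  ∂[0,4] = [4] − [0].
As a 5×10 matrix over Z this has rank 4, with invariant factors (1,1,1,1).

The boundary map ∂_2: C_2 → C_1 maps a triangle to the signed sum of its edges. For instance
  ∂[0,1,2] = [1,2] − [0,2] + [0,1],
  ∂[2,3,4] = [3,4] − [2,4] + [2,3].
The 10×5 boundary matrix has rank 5 and Smith normal form diag(1,1,1,1,1).

From H_k ≅ ker(∂_k) / im(∂_{k+1}) we obtain:

  H_0: rank C_0 − rank ∂_1 = 5 − 4 = 1, and the invariant factors of ∂_1 are all 1, so H_0 ≅ Z.
  H_1: rank ker ∂_1 − rank ∂_2 = (10 − 4) − 5 = 1, and the invariant factors of ∂_2 are all 1, so H_1 ≅ Z.
  H_2: rank ker ∂_2 − rank ∂_3 = (5 − 5) − 0 = 0, and there is no ∂_3, so H_2 ≅ 0.

H_0 ≅ Z,  H_1 ≅ Z,  H_2 = 0.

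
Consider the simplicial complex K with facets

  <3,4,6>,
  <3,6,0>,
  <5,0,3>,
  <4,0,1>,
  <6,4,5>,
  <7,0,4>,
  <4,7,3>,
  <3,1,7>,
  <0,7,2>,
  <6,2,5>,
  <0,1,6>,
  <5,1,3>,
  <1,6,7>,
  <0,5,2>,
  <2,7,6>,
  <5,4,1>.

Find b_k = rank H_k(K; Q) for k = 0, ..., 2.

K has 8 vertices, 24 edges, 16 triangles.
rank ∂_0 = 0, rank ∂_1 = 7 ⇒ b_0 = 8 − 0 − 7 = 1; all invariant factors of ∂_1 are 1 so no torsion. So H_0 = Z.
rank ∂_1 = 7, rank ∂_2 = 15 ⇒ b_1 = 24 − 7 − 15 = 2; all invariant factors of ∂_2 are 1 so no torsion. So H_1 = Z^2.
rank ∂_2 = 15, rank ∂_3 = 0 ⇒ b_2 = 16 − 15 − 0 = 1. So H_2 = Z.

b_0 = 1, b_1 = 2, b_2 = 1.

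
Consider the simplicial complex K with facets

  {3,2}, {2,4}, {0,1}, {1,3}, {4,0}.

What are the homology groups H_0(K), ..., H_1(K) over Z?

Order the vertices as 0 < 1 < 2 < 3 < 4. Listing each simplex with vertices in this order, K has dimension 1 with simplices:

  0-simplices (5): [0], [1], [2], [3], [4]
  1-simplices (5): [0,1], [0,4], [1,3], [2,3], [2,4]

so the chain groups are C_0 ≅ Z^5, C_1 ≅ Z^5.

Boundary ∂_1: C_1 → C_0 sends each edge [p,q] (with p < q) to q − p.
The resulting 5×5 matrix has rank 4, and its Smith normal form has invariant factors (1,1,1,1).

From H_k ≅ ker(∂_k) / im(∂_{k+1}) we obtain:

  H_0: rank C_0 − rank ∂_1 = 5 − 4 = 1, and the invariant factors of ∂_1 are all 1, so H_0 = Z.
  H_1: rank ker ∂_1 − rank ∂_2 = (5 − 4) − 0 = 1, and there is no ∂_2, so H_1 = Z.

As a check, the Euler characteristic is 5 − 5 = 0, which agrees with 1 − 1 = 0.

H_0 = Z,  H_1 = Z.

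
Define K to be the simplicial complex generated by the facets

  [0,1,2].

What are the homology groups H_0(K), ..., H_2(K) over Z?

We work with the vertex ordering 0 < 1 < 2. The simplices of K, each written with vertices in increasing order, are:

  0-simplices (3): [0], [1], [2]
  1-simplices (3): [0,1], [0,2], [1,2]
  2-simplices (1): [0,1,2]

Hence C_0 ≅ Z^3, C_1 ≅ Z^3, C_2 ≅ Z^1.

The boundary map ∂_1: C_1 → C_0 maps an edge to its endpoints' difference, ∂[p,q] = q − p.
As a 3×3 matrix over Z this has rank 2, with invariant factors (1,1).

Boundary ∂_2: C_2 → C_1 sends each 2-simplex [p,q,r] to [q,r] − [p,r] + [p,q]. For instance
  ∂[0,1,2] = [1,2] − [0,2] + [0,1].
The resulting 3×1 matrix has rank 1, and its Smith normal form has invariant factors (1).

Computing H_k = (kernel of ∂_k) / (image of ∂_{k+1}):

  H_0: rank C_0 − rank ∂_1 = 3 − 2 = 1, and the invariant factors of ∂_1 are all 1, so H_0 ≅ Z.
  H_1: rank ker ∂_1 − rank ∂_2 = (3 − 2) − 1 = 0, and the invariant factors of ∂_2 are all 1, so H_1 ≅ 0.
  H_2: rank ker ∂_2 − rank ∂_3 = (1 − 1) − 0 = 0, and there is no ∂_3, so H_2 ≅ 0.

As a check, the Euler characteristic is 3 − 3 + 1 = 1, which agrees with 1 − 0 + 0 = 1.

H_0 ≅ Z,  H_1 = 0,  H_2 = 0.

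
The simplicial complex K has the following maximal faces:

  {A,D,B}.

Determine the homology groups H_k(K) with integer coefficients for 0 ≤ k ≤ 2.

Fix the vertex order A < B < D and write every simplex with vertices in increasing order. Then dim K = 2 and the simplices of K are:

  0-simplices (3): A, B, D
  1-simplices (3): AB, AD, BD
  2-simplices (1): ABD

Hence C_0 ≅ Z^3, C_1 ≅ Z^3, C_2 ≅ Z^1.

Boundary ∂_1: C_1 → C_0 sends each edge [p,q] (with p < q) to q − p.
As a 3×3 matrix over Z this has rank 2, with invariant factors (1,1).

Boundary ∂_2: C_2 → C_1 sends each 2-simplex [p,q,r] to [q,r] − [p,r] + [p,q]. For instance
  ∂ABD = BD − AD + AB.
This gives a 3×1 integer matrix of rank 1; reducing to Smith normal form yields diagonal entries (1).

Computing H_k = (kernel of ∂_k) / (image of ∂_{k+1}):

  H_0: rank C_0 − rank ∂_1 = 3 − 2 = 1, and the invariant factors of ∂_1 are all 1, so H_0 = Z.
  H_1: rank ker ∂_1 − rank ∂_2 = (3 − 2) − 1 = 0, and the invariant factors of ∂_2 are all 1, so H_1 = 0.
  H_2: rank ker ∂_2 − rank ∂_3 = (1 − 1) − 0 = 0, and there is no ∂_3, so H_2 = 0.

H_0 ≅ Z,  H_1 = 0,  H_2 = 0.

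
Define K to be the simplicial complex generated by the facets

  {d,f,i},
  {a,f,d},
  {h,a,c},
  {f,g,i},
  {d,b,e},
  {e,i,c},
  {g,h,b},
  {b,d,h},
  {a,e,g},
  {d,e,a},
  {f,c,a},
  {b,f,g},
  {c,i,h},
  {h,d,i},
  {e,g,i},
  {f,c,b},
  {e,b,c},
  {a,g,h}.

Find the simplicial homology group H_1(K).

Order the vertices as a < b < c < d < e < f < g < h < i. Listing each simplex with vertices in this order, K has dimension 2 with simplices:

  0-simplices (9): a, b, c, d, e, f, g, h, i
  1-simplices (27): ac, ad, ae, af, ag, ah, bc, bd, be, bf, bg, bh, ce, cf, ch, ci, de, df, dh, di, eg, ei, fg, fi, gh, gi, hi
  2-simplices (18): acf, ach, ade, adf, aeg, agh, bce, bcf, bde, bdh, bfg, bgh, cei, chi, dfi, dhi, egi, fgi

giving chain groups C_0 ≅ Z^9, C_1 ≅ Z^27, C_2 ≅ Z^18.

Boundary ∂_1: C_1 → C_0 is given by ∂[p,q] = [q] − [p]. For instance
  ∂ae = e − a.
The 9×27 boundary matrix has rank 8 and Smith normal form diag(1,1,1,1,1,1,1,1).

The boundary map ∂_2: C_2 → C_1 sends each 2-simplex [p,q,r] to [q,r] − [p,r] + [p,q]. For instance
  ∂agh = gh − ah + ag,
  ∂bce = ce − be + bc.
This gives a 27×18 integer matrix of rank 17; reducing to Smith normal form yields diagonal entries (1,1,1,1,1,1,1,1,1,1,1,1,1,1,1,1,1).

Computing H_k = (kernel of ∂_k) / (image of ∂_{k+1}):

  H_1: rank ker ∂_1 − rank ∂_2 = (27 − 8) − 17 = 2, and the invariant factors of ∂_2 are all 1, so H_1 ≅ Z^2.

(K is a triangulation of the torus T^2.)

H_1 ≅ Z^2.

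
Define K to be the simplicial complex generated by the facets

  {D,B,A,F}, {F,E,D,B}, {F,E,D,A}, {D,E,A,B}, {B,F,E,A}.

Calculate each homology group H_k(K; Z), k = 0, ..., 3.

Take the total order A < B < D < E < F on the vertex set. Then K (dimension 3) consists of the simplices:

  0-simplices (5): A, B, D, E, F
  1-simplices (10): AB, AD, AE, AF, BD, BE, BF, DE, DF, EF
  2-simplices (10): ABD, ABE, ABF, ADE, ADF, AEF, BDE, BDF, BEF, DEF
  3-simplices (5): ABDE, ABDF, ABEF, ADEF, BDEF

giving chain groups C_0 ≅ Z^5, C_1 ≅ Z^10, C_2 ≅ Z^10, C_3 ≅ Z^5.

∂_1: C_1 → C_0 maps an edge to its endpoints' difference, ∂[p,q] = q − p.
The resulting 5×10 matrix has rank 4, and its Smith normal form has invariant factors (1,1,1,1).

The boundary map ∂_2: C_2 → C_1 maps a triangle to the signed sum of its edges. For instance
  ∂BDF = DF − BF + BD,
  ∂AEF = EF − AF + AE.
The resulting 10×10 matrix has rank 6, and its Smith normal form has invariant factors (1,1,1,1,1,1).

∂_3: C_3 → C_2 sends each 3-simplex σ to the alternating sum Σ_i (−1)^i (σ with its i-th vertex removed). For instance
  ∂ABDF = BDF − ADF + ABF − ABD,
  ∂ABDE = BDE − ADE + ABE − ABD.
This gives a 10×5 integer matrix of rank 4; reducing to Smith normal form yields diagonal entries (1,1,1,1).

From H_k ≅ ker(∂_k) / im(∂_{k+1}) we obtain:

  H_0: rank C_0 − rank ∂_1 = 5 − 4 = 1, and the invariant factors of ∂_1 are all 1, so H_0 = Z.
  H_1: rank ker ∂_1 − rank ∂_2 = (10 − 4) − 6 = 0, and the invariant factors of ∂_2 are all 1, so H_1 = 0.
  H_2: rank ker ∂_2 − rank ∂_3 = (10 − 6) − 4 = 0, and the invariant factors of ∂_3 are all 1, so H_2 = 0.
  H_3: rank ker ∂_3 − rank ∂_4 = (5 − 4) − 0 = 1, and there is no ∂_4, so H_3 = Z.

As a check, the Euler characteristic is 5 − 10 + 10 − 5 = 0, which agrees with 1 − 0 + 0 − 1 = 0.

H_0 = Z,  H_1 = 0,  H_2 = 0,  H_3 = Z.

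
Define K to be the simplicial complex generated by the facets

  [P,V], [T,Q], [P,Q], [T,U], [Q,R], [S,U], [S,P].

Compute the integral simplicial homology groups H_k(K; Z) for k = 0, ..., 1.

H_0 = Z,  H_1 = Z.

Take the total order P < Q < R < S < T < U < V on the vertex set. Then K (dimension 1) consists of the simplices:

  0-simplices (7): P, Q, R, S, T, U, V
  1-simplices (7): PQ, PS, PV, QR, QT, SU, TU

so the chain groups are C_0 ≅ Z^7, C_1 ≅ Z^7.

The boundary map ∂_1: C_1 → C_0 is given by ∂[p,q] = [q] − [p]. For instance
  ∂PS = S − P.
The resulting 7×7 matrix has rank 6, and its Smith normal form has invariant factors (1,1,1,1,1,1).

Now H_k = ker ∂_k / im ∂_{k+1}, so:

  H_0: rank C_0 − rank ∂_1 = 7 − 6 = 1, and the invariant factors of ∂_1 are all 1, so H_0 = Z.
  H_1: rank ker ∂_1 − rank ∂_2 = (7 − 6) − 0 = 1, and there is no ∂_2, so H_1 = Z.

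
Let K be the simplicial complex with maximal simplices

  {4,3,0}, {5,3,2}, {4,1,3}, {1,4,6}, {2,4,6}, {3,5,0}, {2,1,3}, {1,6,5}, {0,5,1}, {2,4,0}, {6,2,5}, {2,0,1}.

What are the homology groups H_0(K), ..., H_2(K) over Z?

H_0 ≅ Z,  H_1 ≅ Z_2,  H_2 = 0.

Fix the vertex order 0 < 1 < 2 < 3 < 4 < 5 < 6 and write every simplex with vertices in increasing order. Then dim K = 2 and the simplices of K are:

  0-simplices (7): [0], [1], [2], [3], [4], [5], [6]
  1-simplices (18): [0,1], [0,2], [0,3], [0,4], [0,5], [1,2], [1,3], [1,4], [1,5], [1,6], [2,3], [2,4], [2,5], [2,6], [3,4], [3,5], [4,6], [5,6]
  2-simplices (12): [0,1,2], [0,1,5], [0,2,4], [0,3,4], [0,3,5], [1,2,3], [1,3,4], [1,4,6], [1,5,6], [2,3,5], [2,4,6], [2,5,6]

giving chain groups C_0 ≅ Z^7, C_1 ≅ Z^18, C_2 ≅ Z^12.

The boundary map ∂_1: C_1 → C_0 is given by ∂[p,q] = [q] − [p].
The resulting 7×18 matrix has rank 6, and its Smith normal form has invariant factors (1,1,1,1,1,1).

Boundary ∂_2: C_2 → C_1 sends each 2-simplex [p,q,r] to [q,r] − [p,r] + [p,q]. For instance
  ∂[1,4,6] = [4,6] − [1,6] + [1,4],
  ∂[0,2,4] = [2,4] − [0,4] + [0,2].
As a 18×12 matrix over Z this has rank 12, with invariant factors (1,1,1,1,1,1,1,1,1,1,1,2).

From H_k ≅ ker(∂_k) / im(∂_{k+1}) we obtain:

  H_0: rank C_0 − rank ∂_1 = 7 − 6 = 1, and the invariant factors of ∂_1 are all 1, so H_0 ≅ Z.
  H_1: rank ker ∂_1 − rank ∂_2 = (18 − 6) − 12 = 0, and ∂_2 has invariant factor 2 > 1, so H_1 ≅ Z_2.
  H_2: rank ker ∂_2 − rank ∂_3 = (12 − 12) − 0 = 0, and there is no ∂_3, so H_2 ≅ 0.

As a check, the Euler characteristic is 7 − 18 + 12 = 1, which agrees with 1 − 0 + 0 = 1.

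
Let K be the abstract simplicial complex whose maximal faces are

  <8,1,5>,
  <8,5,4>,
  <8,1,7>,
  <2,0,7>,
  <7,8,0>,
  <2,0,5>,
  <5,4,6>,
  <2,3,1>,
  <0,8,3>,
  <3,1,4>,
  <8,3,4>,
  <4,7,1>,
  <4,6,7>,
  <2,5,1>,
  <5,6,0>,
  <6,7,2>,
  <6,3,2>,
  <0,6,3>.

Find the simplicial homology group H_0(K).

H_0 ≅ Z.

K has 9 vertices, 27 edges, 18 triangles.
rank ∂_0 = 0, rank ∂_1 = 8 ⇒ b_0 = 9 − 0 − 8 = 1; all invariant factors of ∂_1 are 1 so no torsion. So H_0 ≅ Z.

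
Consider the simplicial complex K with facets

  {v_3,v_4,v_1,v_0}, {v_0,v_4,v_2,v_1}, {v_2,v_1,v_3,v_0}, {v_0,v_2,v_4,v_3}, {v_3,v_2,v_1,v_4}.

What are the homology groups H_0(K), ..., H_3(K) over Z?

H_0 ≅ Z,  H_1 = 0,  H_2 = 0,  H_3 ≅ Z.

Order the vertices as v_0 < v_1 < v_2 < v_3 < v_4. Listing each simplex with vertices in this order, K has dimension 3 with simplices:

  0-simplices (5): [v_0], [v_1], [v_2], [v_3], [v_4]
  1-simplices (10): [v_0,v_1], [v_0,v_2], [v_0,v_3], [v_0,v_4], [v_1,v_2], [v_1,v_3], [v_1,v_4], [v_2,v_3], [v_2,v_4], [v_3,v_4]
  2-simplices (10): [v_0,v_1,v_2], [v_0,v_1,v_3], [v_0,v_1,v_4], [v_0,v_2,v_3], [v_0,v_2,v_4], [v_0,v_3,v_4], [v_1,v_2,v_3], [v_1,v_2,v_4], [v_1,v_3,v_4], [v_2,v_3,v_4]
  3-simplices (5): [v_0,v_1,v_2,v_3], [v_0,v_1,v_2,v_4], [v_0,v_1,v_3,v_4], [v_0,v_2,v_3,v_4], [v_1,v_2,v_3,v_4]

so the chain groups are C_0 ≅ Z^5, C_1 ≅ Z^10, C_2 ≅ Z^10, C_3 ≅ Z^5.

∂_1: C_1 → C_0 maps an edge to its endpoints' difference, ∂[p,q] = q − p.
As a 5×10 matrix over Z this has rank 4, with invariant factors (1,1,1,1).

Boundary ∂_2: C_2 → C_1 maps a triangle to the signed sum of its edges. For instance
  ∂[v_0,v_1,v_4] = [v_1,v_4] − [v_0,v_4] + [v_0,v_1],
  ∂[v_0,v_1,v_3] = [v_1,v_3] − [v_0,v_3] + [v_0,v_1].
The 10×10 boundary matrix has rank 6 and Smith normal form diag(1,1,1,1,1,1).

∂_3: C_3 → C_2 sends each 3-simplex σ to the alternating sum Σ_i (−1)^i (σ with its i-th vertex removed). For instance
  ∂[v_0,v_1,v_2,v_3] = [v_1,v_2,v_3] − [v_0,v_2,v_3] + [v_0,v_1,v_3] − [v_0,v_1,v_2],
  ∂[v_0,v_1,v_3,v_4] = [v_1,v_3,v_4] − [v_0,v_3,v_4] + [v_0,v_1,v_4] − [v_0,v_1,v_3].
As a 10×5 matrix over Z this has rank 4, with invariant factors (1,1,1,1).

From H_k ≅ ker(∂_k) / im(∂_{k+1}) we obtain:

  H_0: rank C_0 − rank ∂_1 = 5 − 4 = 1, and the invariant factors of ∂_1 are all 1, so H_0 ≅ Z.
  H_1: rank ker ∂_1 − rank ∂_2 = (10 − 4) − 6 = 0, and the invariant factors of ∂_2 are all 1, so H_1 ≅ 0.
  H_2: rank ker ∂_2 − rank ∂_3 = (10 − 6) − 4 = 0, and the invariant factors of ∂_3 are all 1, so H_2 ≅ 0.
  H_3: rank ker ∂_3 − rank ∂_4 = (5 − 4) − 0 = 1, and there is no ∂_4, so H_3 ≅ Z.

(K is a triangulation of the 3-sphere S^3.)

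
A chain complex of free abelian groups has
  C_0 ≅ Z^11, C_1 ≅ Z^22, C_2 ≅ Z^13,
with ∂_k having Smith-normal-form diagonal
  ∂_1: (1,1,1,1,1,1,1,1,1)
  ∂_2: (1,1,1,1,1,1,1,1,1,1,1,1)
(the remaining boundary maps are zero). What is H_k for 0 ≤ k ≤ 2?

H_0 ≅ Z^2,  H_1 ≅ Z,  H_2 ≅ Z.

H_0: b_0 = 11 − 0 − 9 = 2; torsion from ∂_1 factors > 1: none. So H_0 ≅ Z^2.
H_1: b_1 = 22 − 9 − 12 = 1; torsion from ∂_2 factors > 1: none. So H_1 ≅ Z.
H_2: b_2 = 13 − 12 − 0 = 1; torsion from ∂_3 factors > 1: none. So H_2 ≅ Z.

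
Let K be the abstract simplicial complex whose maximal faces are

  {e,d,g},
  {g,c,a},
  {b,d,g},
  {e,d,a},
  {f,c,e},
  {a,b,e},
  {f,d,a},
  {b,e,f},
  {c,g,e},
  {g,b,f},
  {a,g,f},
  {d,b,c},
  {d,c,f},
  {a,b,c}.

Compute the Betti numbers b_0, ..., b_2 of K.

Order the vertices as a < b < c < d < e < f < g. Listing each simplex with vertices in this order, K has dimension 2 with simplices:

  0-simplices (7): a, b, c, d, e, f, g
  1-simplices (21): ab, ac, ad, ae, af, ag, bc, bd, be, bf, bg, cd, ce, cf, cg, de, df, dg, ef, eg, fg
  2-simplices (14): abc, abe, acg, ade, adf, afg, bcd, bdg, bef, bfg, cdf, cef, ceg, deg

so the chain groups are C_0 ≅ Z^7, C_1 ≅ Z^21, C_2 ≅ Z^14.

The boundary map ∂_1: C_1 → C_0 is given by ∂[p,q] = [q] − [p].
As a 7×21 matrix over Z this has rank 6, with invariant factors (1,1,1,1,1,1).

Boundary ∂_2: C_2 → C_1 sends each 2-simplex [p,q,r] to [q,r] − [p,r] + [p,q]. For instance
  ∂cdf = df − cf + cd,
  ∂abe = be − ae + ab.
This gives a 21×14 integer matrix of rank 13; reducing to Smith normal form yields diagonal entries (1,1,1,1,1,1,1,1,1,1,1,1,1).

From H_k ≅ ker(∂_k) / im(∂_{k+1}) we obtain:

  H_0: rank C_0 − rank ∂_1 = 7 − 6 = 1, and the invariant factors of ∂_1 are all 1, so H_0 ≅ Z.
  H_1: rank ker ∂_1 − rank ∂_2 = (21 − 6) − 13 = 2, and the invariant factors of ∂_2 are all 1, so H_1 ≅ Z^2.
  H_2: rank ker ∂_2 − rank ∂_3 = (14 − 13) − 0 = 1, and there is no ∂_3, so H_2 ≅ Z.

As a check, the Euler characteristic is 7 − 21 + 14 = 0, which agrees with 1 − 2 + 1 = 0.

Hence the Betti numbers are b_0 = 1, b_1 = 2, b_2 = 1.

b_0 = 1, b_1 = 2, b_2 = 1.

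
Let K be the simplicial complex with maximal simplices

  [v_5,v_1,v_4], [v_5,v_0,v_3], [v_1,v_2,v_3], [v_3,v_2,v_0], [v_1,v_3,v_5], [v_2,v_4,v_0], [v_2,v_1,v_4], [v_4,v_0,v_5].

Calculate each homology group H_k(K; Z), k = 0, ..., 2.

Order the vertices as v_0 < v_1 < v_2 < v_3 < v_4 < v_5. Listing each simplex with vertices in this order, K has dimension 2 with simplices:

  0-simplices (6): [v_0], [v_1], [v_2], [v_3], [v_4], [v_5]
  1-simplices (12): [v_0,v_2], [v_0,v_3], [v_0,v_4], [v_0,v_5], [v_1,v_2], [v_1,v_3], [v_1,v_4], [v_1,v_5], [v_2,v_3], [v_2,v_4], [v_3,v_5], [v_4,v_5]
  2-simplices (8): [v_0,v_2,v_3], [v_0,v_2,v_4], [v_0,v_3,v_5], [v_0,v_4,v_5], [v_1,v_2,v_3], [v_1,v_2,v_4], [v_1,v_3,v_5], [v_1,v_4,v_5]

so the chain groups are C_0 ≅ Z^6, C_1 ≅ Z^12, C_2 ≅ Z^8.

∂_1: C_1 → C_0 sends each edge [p,q] (with p < q) to q − p. For instance
  ∂[v_1,v_4] = [v_4] − [v_1].
As a 6×12 matrix over Z this has rank 5, with invariant factors (1,1,1,1,1).

The boundary map ∂_2: C_2 → C_1 maps a triangle to the signed sum of its edges. For instance
  ∂[v_1,v_3,v_5] = [v_3,v_5] − [v_1,v_5] + [v_1,v_3],
  ∂[v_1,v_2,v_3] = [v_2,v_3] − [v_1,v_3] + [v_1,v_2].
The resulting 12×8 matrix has rank 7, and its Smith normal form has invariant factors (1,1,1,1,1,1,1).

Now H_k = ker ∂_k / im ∂_{k+1}, so:

  H_0: rank C_0 − rank ∂_1 = 6 − 5 = 1, and the invariant factors of ∂_1 are all 1, so H_0 = Z.
  H_1: rank ker ∂_1 − rank ∂_2 = (12 − 5) − 7 = 0, and the invariant factors of ∂_2 are all 1, so H_1 = 0.
  H_2: rank ker ∂_2 − rank ∂_3 = (8 − 7) − 0 = 1, and there is no ∂_3, so H_2 = Z.

H_0 = Z,  H_1 = 0,  H_2 = Z.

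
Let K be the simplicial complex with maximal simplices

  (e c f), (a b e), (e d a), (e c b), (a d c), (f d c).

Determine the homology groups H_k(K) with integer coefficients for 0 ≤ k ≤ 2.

Order the vertices as a < b < c < d < e < f. Listing each simplex with vertices in this order, K has dimension 2 with simplices:

  0-simplices (6): a, b, c, d, e, f
  1-simplices (12): ab, ac, ad, ae, bc, be, cd, ce, cf, de, df, ef
  2-simplices (6): abe, acd, ade, bce, cdf, cef

Hence C_0 ≅ Z^6, C_1 ≅ Z^12, C_2 ≅ Z^6.

Boundary ∂_1: C_1 → C_0 is given by ∂[p,q] = [q] − [p]. For instance
  ∂ef = f − e.
As a 6×12 matrix over Z this has rank 5, with invariant factors (1,1,1,1,1).

∂_2: C_2 → C_1 maps a triangle to the signed sum of its edges. For instance
  ∂cdf = df − cf + cd,
  ∂bce = ce − be + bc.
The 12×6 boundary matrix has rank 6 and Smith normal form diag(1,1,1,1,1,1).

Computing H_k = (kernel of ∂_k) / (image of ∂_{k+1}):

  H_0: rank C_0 − rank ∂_1 = 6 − 5 = 1, and the invariant factors of ∂_1 are all 1, so H_0 = Z.
  H_1: rank ker ∂_1 − rank ∂_2 = (12 − 5) − 6 = 1, and the invariant factors of ∂_2 are all 1, so H_1 = Z.
  H_2: rank ker ∂_2 − rank ∂_3 = (6 − 6) − 0 = 0, and there is no ∂_3, so H_2 = 0.

(K is a triangulation of the cylinder S^1 x I.)

H_0 = Z,  H_1 = Z,  H_2 = 0.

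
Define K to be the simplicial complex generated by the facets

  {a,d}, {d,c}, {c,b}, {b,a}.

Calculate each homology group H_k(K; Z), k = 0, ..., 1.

H_0 = Z,  H_1 = Z.

Order the vertices as a < b < c < d. Listing each simplex with vertices in this order, K has dimension 1 with simplices:

  0-simplices (4): a, b, c, d
  1-simplices (4): ab, ad, bc, cd

Hence C_0 ≅ Z^4, C_1 ≅ Z^4.

Boundary ∂_1: C_1 → C_0 is given by ∂[p,q] = [q] − [p]. For instance
  ∂bc = c − b.
As a 4×4 matrix over Z this has rank 3, with invariant factors (1,1,1).

From H_k ≅ ker(∂_k) / im(∂_{k+1}) we obtain:

  H_0: rank C_0 − rank ∂_1 = 4 − 3 = 1, and the invariant factors of ∂_1 are all 1, so H_0 = Z.
  H_1: rank ker ∂_1 − rank ∂_2 = (4 − 3) − 0 = 1, and there is no ∂_2, so H_1 = Z.

As a check, the Euler characteristic is 4 − 4 = 0, which agrees with 1 − 1 = 0.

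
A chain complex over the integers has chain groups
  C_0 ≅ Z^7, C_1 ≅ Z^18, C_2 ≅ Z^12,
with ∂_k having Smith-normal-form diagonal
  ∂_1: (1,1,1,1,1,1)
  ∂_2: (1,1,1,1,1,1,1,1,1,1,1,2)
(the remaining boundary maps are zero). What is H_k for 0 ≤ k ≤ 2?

H_0 = Z,  H_1 = Z/2,  H_2 = 0.

H_0: b_0 = 7 − 0 − 6 = 1; torsion from ∂_1 factors > 1: none. So H_0 = Z.
H_1: b_1 = 18 − 6 − 12 = 0; torsion from ∂_2 factors > 1: [2]. So H_1 = Z/2.
H_2: b_2 = 12 − 12 − 0 = 0; torsion from ∂_3 factors > 1: none. So H_2 = 0.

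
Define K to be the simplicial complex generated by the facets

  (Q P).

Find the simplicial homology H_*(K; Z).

We work with the vertex ordering P < Q. The simplices of K, each written with vertices in increasing order, are:

  0-simplices (2): P, Q
  1-simplices (1): PQ

giving chain groups C_0 ≅ Z^2, C_1 ≅ Z^1.

The boundary map ∂_1: C_1 → C_0 maps an edge to its endpoints' difference, ∂[p,q] = q − p.
The resulting 2×1 matrix has rank 1, and its Smith normal form has invariant factors (1).

Computing H_k = (kernel of ∂_k) / (image of ∂_{k+1}):

  H_0: rank C_0 − rank ∂_1 = 2 − 1 = 1, and the invariant factors of ∂_1 are all 1, so H_0 = Z.
  H_1: rank ker ∂_1 − rank ∂_2 = (1 − 1) − 0 = 0, and there is no ∂_2, so H_1 = 0.

As a check, the Euler characteristic is 2 − 1 = 1, which agrees with 1 − 0 = 1.

H_0 = Z,  H_1 = 0.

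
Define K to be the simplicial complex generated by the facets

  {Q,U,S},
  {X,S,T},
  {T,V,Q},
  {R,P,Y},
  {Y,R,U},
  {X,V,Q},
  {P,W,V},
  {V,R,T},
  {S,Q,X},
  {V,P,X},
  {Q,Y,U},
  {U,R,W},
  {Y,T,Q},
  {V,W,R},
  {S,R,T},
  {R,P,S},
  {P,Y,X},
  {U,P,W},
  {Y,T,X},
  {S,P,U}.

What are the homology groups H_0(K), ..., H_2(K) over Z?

H_0 = Z,  H_1 = Z × Z/2,  H_2 = 0.

Take the total order P < Q < R < S < T < U < V < W < X < Y on the vertex set. Then K (dimension 2) consists of the simplices:

  0-simplices (10): P, Q, R, S, T, U, V, W, X, Y
  1-simplices (30): PR, PS, PU, PV, PW, PX, PY, QS, QT, QU, QV, QX, QY, RS, RT, RU, RV, RW, RY, ST, SU, SX, TV, TX, TY, UW, UY, VW, VX, XY
  2-simplices (20): PRS, PRY, PSU, PUW, PVW, PVX, PXY, QSU, QSX, QTV, QTY, QUY, QVX, RST, RTV, RUW, RUY, RVW, STX, TXY

giving chain groups C_0 ≅ Z^10, C_1 ≅ Z^30, C_2 ≅ Z^20.

∂_1: C_1 → C_0 is given by ∂[p,q] = [q] − [p]. For instance
  ∂PX = X − P.
This gives a 10×30 integer matrix of rank 9; reducing to Smith normal form yields diagonal entries (1,1,1,1,1,1,1,1,1).

The boundary map ∂_2: C_2 → C_1 sends each 2-simplex [p,q,r] to [q,r] − [p,r] + [p,q]. For instance
  ∂RVW = VW − RW + RV,
  ∂RST = ST − RT + RS.
As a 30×20 matrix over Z this has rank 20, with invariant factors (1,1,1,1,1,1,1,1,1,1,1,1,1,1,1,1,1,1,1,2).

Reading off H_k = ker ∂_k / im ∂_{k+1}:

  H_0: rank C_0 − rank ∂_1 = 10 − 9 = 1, and the invariant factors of ∂_1 are all 1, so H_0 ≅ Z.
  H_1: rank ker ∂_1 − rank ∂_2 = (30 − 9) − 20 = 1, and ∂_2 has invariant factor 2 > 1, so H_1 ≅ Z × Z/2.
  H_2: rank ker ∂_2 − rank ∂_3 = (20 − 20) − 0 = 0, and there is no ∂_3, so H_2 ≅ 0.

As a check, the Euler characteristic is 10 − 30 + 20 = 0, which agrees with 1 − 1 + 0 = 0.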